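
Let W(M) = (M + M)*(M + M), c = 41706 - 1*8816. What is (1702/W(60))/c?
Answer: 37/10296000 ≈ 3.5936e-6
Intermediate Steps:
c = 32890 (c = 41706 - 8816 = 32890)
W(M) = 4*M² (W(M) = (2*M)*(2*M) = 4*M²)
(1702/W(60))/c = (1702/((4*60²)))/32890 = (1702/((4*3600)))*(1/32890) = (1702/14400)*(1/32890) = (1702*(1/14400))*(1/32890) = (851/7200)*(1/32890) = 37/10296000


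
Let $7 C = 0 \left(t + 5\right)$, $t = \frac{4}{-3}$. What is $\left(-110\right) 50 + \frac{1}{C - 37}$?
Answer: $- \frac{203501}{37} \approx -5500.0$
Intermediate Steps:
$t = - \frac{4}{3}$ ($t = 4 \left(- \frac{1}{3}\right) = - \frac{4}{3} \approx -1.3333$)
$C = 0$ ($C = \frac{0 \left(- \frac{4}{3} + 5\right)}{7} = \frac{0 \cdot \frac{11}{3}}{7} = \frac{1}{7} \cdot 0 = 0$)
$\left(-110\right) 50 + \frac{1}{C - 37} = \left(-110\right) 50 + \frac{1}{0 - 37} = -5500 + \frac{1}{-37} = -5500 - \frac{1}{37} = - \frac{203501}{37}$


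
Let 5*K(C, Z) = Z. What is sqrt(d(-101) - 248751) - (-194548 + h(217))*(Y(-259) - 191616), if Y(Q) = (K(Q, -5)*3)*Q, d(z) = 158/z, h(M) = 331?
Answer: -37064178063 + I*sqrt(2537524909)/101 ≈ -3.7064e+10 + 498.75*I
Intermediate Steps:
K(C, Z) = Z/5
Y(Q) = -3*Q (Y(Q) = (((1/5)*(-5))*3)*Q = (-1*3)*Q = -3*Q)
sqrt(d(-101) - 248751) - (-194548 + h(217))*(Y(-259) - 191616) = sqrt(158/(-101) - 248751) - (-194548 + 331)*(-3*(-259) - 191616) = sqrt(158*(-1/101) - 248751) - (-194217)*(777 - 191616) = sqrt(-158/101 - 248751) - (-194217)*(-190839) = sqrt(-25124009/101) - 1*37064178063 = I*sqrt(2537524909)/101 - 37064178063 = -37064178063 + I*sqrt(2537524909)/101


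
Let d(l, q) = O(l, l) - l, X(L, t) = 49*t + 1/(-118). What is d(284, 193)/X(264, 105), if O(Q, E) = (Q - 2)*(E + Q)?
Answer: 18867256/607109 ≈ 31.077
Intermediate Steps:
O(Q, E) = (-2 + Q)*(E + Q)
X(L, t) = -1/118 + 49*t (X(L, t) = 49*t - 1/118 = -1/118 + 49*t)
d(l, q) = -5*l + 2*l² (d(l, q) = (l² - 2*l - 2*l + l*l) - l = (l² - 2*l - 2*l + l²) - l = (-4*l + 2*l²) - l = -5*l + 2*l²)
d(284, 193)/X(264, 105) = (284*(-5 + 2*284))/(-1/118 + 49*105) = (284*(-5 + 568))/(-1/118 + 5145) = (284*563)/(607109/118) = 159892*(118/607109) = 18867256/607109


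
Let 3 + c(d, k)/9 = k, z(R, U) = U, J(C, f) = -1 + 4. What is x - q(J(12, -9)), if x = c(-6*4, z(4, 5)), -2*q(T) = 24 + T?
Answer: 63/2 ≈ 31.500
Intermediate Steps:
J(C, f) = 3
c(d, k) = -27 + 9*k
q(T) = -12 - T/2 (q(T) = -(24 + T)/2 = -12 - T/2)
x = 18 (x = -27 + 9*5 = -27 + 45 = 18)
x - q(J(12, -9)) = 18 - (-12 - 1/2*3) = 18 - (-12 - 3/2) = 18 - 1*(-27/2) = 18 + 27/2 = 63/2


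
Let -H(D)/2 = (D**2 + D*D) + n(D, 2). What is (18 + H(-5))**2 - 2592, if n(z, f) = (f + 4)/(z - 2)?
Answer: 188836/49 ≈ 3853.8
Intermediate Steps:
n(z, f) = (4 + f)/(-2 + z)
H(D) = -12/(-2 + D) - 4*D**2 (H(D) = -2*((D**2 + D*D) + (4 + 2)/(-2 + D)) = -2*((D**2 + D**2) + 6/(-2 + D)) = -2*(2*D**2 + 6/(-2 + D)) = -12/(-2 + D) - 4*D**2)
(18 + H(-5))**2 - 2592 = (18 + 4*(-3 + (-5)**2*(2 - 1*(-5)))/(-2 - 5))**2 - 2592 = (18 + 4*(-3 + 25*(2 + 5))/(-7))**2 - 2592 = (18 + 4*(-1/7)*(-3 + 25*7))**2 - 2592 = (18 + 4*(-1/7)*(-3 + 175))**2 - 2592 = (18 + 4*(-1/7)*172)**2 - 2592 = (18 - 688/7)**2 - 2592 = (-562/7)**2 - 2592 = 315844/49 - 2592 = 188836/49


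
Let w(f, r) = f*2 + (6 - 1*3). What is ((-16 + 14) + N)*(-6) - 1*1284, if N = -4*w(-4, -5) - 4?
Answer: -1368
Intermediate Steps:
w(f, r) = 3 + 2*f (w(f, r) = 2*f + (6 - 3) = 2*f + 3 = 3 + 2*f)
N = 16 (N = -4*(3 + 2*(-4)) - 4 = -4*(3 - 8) - 4 = -4*(-5) - 4 = 20 - 4 = 16)
((-16 + 14) + N)*(-6) - 1*1284 = ((-16 + 14) + 16)*(-6) - 1*1284 = (-2 + 16)*(-6) - 1284 = 14*(-6) - 1284 = -84 - 1284 = -1368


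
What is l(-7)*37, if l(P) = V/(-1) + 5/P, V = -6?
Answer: 1369/7 ≈ 195.57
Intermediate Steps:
l(P) = 6 + 5/P (l(P) = -6/(-1) + 5/P = -6*(-1) + 5/P = 6 + 5/P)
l(-7)*37 = (6 + 5/(-7))*37 = (6 + 5*(-⅐))*37 = (6 - 5/7)*37 = (37/7)*37 = 1369/7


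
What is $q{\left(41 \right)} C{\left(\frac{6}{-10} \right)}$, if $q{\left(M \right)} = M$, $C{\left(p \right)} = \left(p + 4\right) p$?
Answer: $- \frac{2091}{25} \approx -83.64$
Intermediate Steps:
$C{\left(p \right)} = p \left(4 + p\right)$ ($C{\left(p \right)} = \left(4 + p\right) p = p \left(4 + p\right)$)
$q{\left(41 \right)} C{\left(\frac{6}{-10} \right)} = 41 \frac{6}{-10} \left(4 + \frac{6}{-10}\right) = 41 \cdot 6 \left(- \frac{1}{10}\right) \left(4 + 6 \left(- \frac{1}{10}\right)\right) = 41 \left(- \frac{3 \left(4 - \frac{3}{5}\right)}{5}\right) = 41 \left(\left(- \frac{3}{5}\right) \frac{17}{5}\right) = 41 \left(- \frac{51}{25}\right) = - \frac{2091}{25}$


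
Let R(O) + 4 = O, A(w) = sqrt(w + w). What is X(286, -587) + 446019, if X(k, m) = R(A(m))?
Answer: 446015 + I*sqrt(1174) ≈ 4.4602e+5 + 34.264*I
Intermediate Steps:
A(w) = sqrt(2)*sqrt(w) (A(w) = sqrt(2*w) = sqrt(2)*sqrt(w))
R(O) = -4 + O
X(k, m) = -4 + sqrt(2)*sqrt(m)
X(286, -587) + 446019 = (-4 + sqrt(2)*sqrt(-587)) + 446019 = (-4 + sqrt(2)*(I*sqrt(587))) + 446019 = (-4 + I*sqrt(1174)) + 446019 = 446015 + I*sqrt(1174)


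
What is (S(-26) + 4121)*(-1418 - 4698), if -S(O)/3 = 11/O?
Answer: -327753382/13 ≈ -2.5212e+7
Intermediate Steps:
S(O) = -33/O
(S(-26) + 4121)*(-1418 - 4698) = (-33/(-26) + 4121)*(-1418 - 4698) = (-33*(-1/26) + 4121)*(-6116) = (33/26 + 4121)*(-6116) = (107179/26)*(-6116) = -327753382/13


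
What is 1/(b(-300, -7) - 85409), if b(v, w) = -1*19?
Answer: -1/85428 ≈ -1.1706e-5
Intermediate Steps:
b(v, w) = -19
1/(b(-300, -7) - 85409) = 1/(-19 - 85409) = 1/(-85428) = -1/85428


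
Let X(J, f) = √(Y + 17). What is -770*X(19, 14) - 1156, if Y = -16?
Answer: -1926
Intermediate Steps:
X(J, f) = 1 (X(J, f) = √(-16 + 17) = √1 = 1)
-770*X(19, 14) - 1156 = -770*1 - 1156 = -770 - 1156 = -1926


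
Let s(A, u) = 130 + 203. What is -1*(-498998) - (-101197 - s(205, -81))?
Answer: 600528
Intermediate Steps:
s(A, u) = 333
-1*(-498998) - (-101197 - s(205, -81)) = -1*(-498998) - (-101197 - 1*333) = 498998 - (-101197 - 333) = 498998 - 1*(-101530) = 498998 + 101530 = 600528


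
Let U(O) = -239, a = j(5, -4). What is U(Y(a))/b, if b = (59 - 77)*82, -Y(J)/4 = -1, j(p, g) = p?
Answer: 239/1476 ≈ 0.16192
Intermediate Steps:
a = 5
Y(J) = 4 (Y(J) = -4*(-1) = 4)
b = -1476 (b = -18*82 = -1476)
U(Y(a))/b = -239/(-1476) = -239*(-1/1476) = 239/1476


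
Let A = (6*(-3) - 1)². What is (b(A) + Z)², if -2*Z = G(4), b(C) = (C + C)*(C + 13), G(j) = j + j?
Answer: 72912960576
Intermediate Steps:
G(j) = 2*j
A = 361 (A = (-18 - 1)² = (-19)² = 361)
b(C) = 2*C*(13 + C) (b(C) = (2*C)*(13 + C) = 2*C*(13 + C))
Z = -4 ≈ -4.0000
(b(A) + Z)² = (2*361*(13 + 361) - 4)² = (2*361*374 - 4)² = (270028 - 4)² = 270024² = 72912960576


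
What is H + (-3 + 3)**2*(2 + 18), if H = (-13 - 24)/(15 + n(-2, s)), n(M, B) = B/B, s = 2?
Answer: -37/16 ≈ -2.3125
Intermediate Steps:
n(M, B) = 1
H = -37/16 (H = (-13 - 24)/(15 + 1) = -37/16 ≈ -2.3125)
H + (-3 + 3)**2*(2 + 18) = -37/16 + (-3 + 3)**2*(2 + 18) = -37/16 + 0**2*20 = -37/16 + 0*20 = -37/16 + 0 = -37/16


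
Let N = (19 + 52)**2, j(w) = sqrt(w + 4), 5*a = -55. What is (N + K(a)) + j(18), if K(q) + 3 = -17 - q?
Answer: 5032 + sqrt(22) ≈ 5036.7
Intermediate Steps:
a = -11 (a = (1/5)*(-55) = -11)
j(w) = sqrt(4 + w)
K(q) = -20 - q (K(q) = -3 + (-17 - q) = -20 - q)
N = 5041 (N = 71**2 = 5041)
(N + K(a)) + j(18) = (5041 + (-20 - 1*(-11))) + sqrt(4 + 18) = (5041 + (-20 + 11)) + sqrt(22) = (5041 - 9) + sqrt(22) = 5032 + sqrt(22)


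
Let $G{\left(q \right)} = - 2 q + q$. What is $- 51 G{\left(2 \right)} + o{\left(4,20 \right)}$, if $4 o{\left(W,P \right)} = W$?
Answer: $103$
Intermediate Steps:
$o{\left(W,P \right)} = \frac{W}{4}$
$G{\left(q \right)} = - q$
$- 51 G{\left(2 \right)} + o{\left(4,20 \right)} = - 51 \left(\left(-1\right) 2\right) + \frac{1}{4} \cdot 4 = \left(-51\right) \left(-2\right) + 1 = 102 + 1 = 103$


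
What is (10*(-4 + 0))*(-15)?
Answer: 600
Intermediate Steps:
(10*(-4 + 0))*(-15) = (10*(-4))*(-15) = -40*(-15) = 600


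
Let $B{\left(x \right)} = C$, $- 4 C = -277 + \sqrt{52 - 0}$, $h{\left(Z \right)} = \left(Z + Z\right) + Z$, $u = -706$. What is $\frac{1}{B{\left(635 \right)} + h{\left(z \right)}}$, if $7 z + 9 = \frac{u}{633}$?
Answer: $\frac{2265818436}{146971849781} + \frac{17452232 \sqrt{13}}{146971849781} \approx 0.015845$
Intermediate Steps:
$z = - \frac{6403}{4431}$ ($z = - \frac{9}{7} + \frac{\left(-706\right) \frac{1}{633}}{7} = - \frac{9}{7} + \frac{1}{7} \left(- \frac{706}{633}\right) = - \frac{9}{7} - \frac{706}{4431} = - \frac{6403}{4431} \approx -1.445$)
$h{\left(Z \right)} = 3 Z$ ($h{\left(Z \right)} = 2 Z + Z = 3 Z$)
$C = \frac{277}{4} - \frac{\sqrt{13}}{2}$ ($C = - \frac{-277 + \sqrt{52 - 0}}{4} = - \frac{-277 + \sqrt{52 + 0}}{4} = - \frac{-277 + \sqrt{52}}{4} = - \frac{-277 + 2 \sqrt{13}}{4} = \frac{277}{4} - \frac{\sqrt{13}}{2} \approx 67.447$)
$B{\left(x \right)} = \frac{277}{4} - \frac{\sqrt{13}}{2}$
$\frac{1}{B{\left(635 \right)} + h{\left(z \right)}} = \frac{1}{\left(\frac{277}{4} - \frac{\sqrt{13}}{2}\right) + 3 \left(- \frac{6403}{4431}\right)} = \frac{1}{\left(\frac{277}{4} - \frac{\sqrt{13}}{2}\right) - \frac{6403}{1477}} = \frac{1}{\frac{383517}{5908} - \frac{\sqrt{13}}{2}}$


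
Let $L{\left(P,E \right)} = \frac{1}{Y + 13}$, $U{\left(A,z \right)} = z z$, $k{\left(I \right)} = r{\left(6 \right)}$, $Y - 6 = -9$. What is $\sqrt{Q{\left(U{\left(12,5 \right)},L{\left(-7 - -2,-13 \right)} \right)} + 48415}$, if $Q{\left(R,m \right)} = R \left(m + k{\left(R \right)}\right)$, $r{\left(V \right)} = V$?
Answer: $\frac{\sqrt{194270}}{2} \approx 220.38$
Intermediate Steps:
$Y = -3$ ($Y = 6 - 9 = -3$)
$k{\left(I \right)} = 6$
$U{\left(A,z \right)} = z^{2}$
$L{\left(P,E \right)} = \frac{1}{10}$ ($L{\left(P,E \right)} = \frac{1}{-3 + 13} = \frac{1}{10}$)
$Q{\left(R,m \right)} = R \left(6 + m\right)$ ($Q{\left(R,m \right)} = R \left(m + 6\right) = R \left(6 + m\right)$)
$\sqrt{Q{\left(U{\left(12,5 \right)},L{\left(-7 - -2,-13 \right)} \right)} + 48415} = \sqrt{5^{2} \left(6 + \frac{1}{10}\right) + 48415} = \sqrt{25 \cdot \frac{61}{10} + 48415} = \sqrt{\frac{305}{2} + 48415} = \sqrt{\frac{97135}{2}} = \frac{\sqrt{194270}}{2}$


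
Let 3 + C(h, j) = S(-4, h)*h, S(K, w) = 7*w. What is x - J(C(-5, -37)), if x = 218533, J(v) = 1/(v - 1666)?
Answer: 326488303/1494 ≈ 2.1853e+5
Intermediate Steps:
C(h, j) = -3 + 7*h² (C(h, j) = -3 + (7*h)*h = -3 + 7*h²)
J(v) = 1/(-1666 + v)
x - J(C(-5, -37)) = 218533 - 1/(-1666 + (-3 + 7*(-5)²)) = 218533 - 1/(-1666 + (-3 + 7*25)) = 218533 - 1/(-1666 + (-3 + 175)) = 218533 - 1/(-1666 + 172) = 218533 - 1/(-1494) = 218533 - 1*(-1/1494) = 218533 + 1/1494 = 326488303/1494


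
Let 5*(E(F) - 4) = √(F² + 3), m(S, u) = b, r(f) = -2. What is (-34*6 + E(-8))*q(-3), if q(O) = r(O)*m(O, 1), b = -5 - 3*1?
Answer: -3200 + 16*√67/5 ≈ -3173.8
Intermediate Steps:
b = -8 (b = -5 - 3 = -8)
m(S, u) = -8
E(F) = 4 + √(3 + F²)/5 (E(F) = 4 + √(F² + 3)/5 = 4 + √(3 + F²)/5)
q(O) = 16 (q(O) = -2*(-8) = 16)
(-34*6 + E(-8))*q(-3) = (-34*6 + (4 + √(3 + (-8)²)/5))*16 = (-204 + (4 + √(3 + 64)/5))*16 = (-204 + (4 + √67/5))*16 = (-200 + √67/5)*16 = -3200 + 16*√67/5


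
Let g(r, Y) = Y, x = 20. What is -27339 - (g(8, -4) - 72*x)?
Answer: -25895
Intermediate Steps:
-27339 - (g(8, -4) - 72*x) = -27339 - (-4 - 72*20) = -27339 - (-4 - 1440) = -27339 - 1*(-1444) = -27339 + 1444 = -25895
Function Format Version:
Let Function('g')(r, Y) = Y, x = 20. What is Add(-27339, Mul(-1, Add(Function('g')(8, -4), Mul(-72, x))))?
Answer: -25895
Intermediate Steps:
Add(-27339, Mul(-1, Add(Function('g')(8, -4), Mul(-72, x)))) = Add(-27339, Mul(-1, Add(-4, Mul(-72, 20)))) = Add(-27339, Mul(-1, Add(-4, -1440))) = Add(-27339, Mul(-1, -1444)) = Add(-27339, 1444) = -25895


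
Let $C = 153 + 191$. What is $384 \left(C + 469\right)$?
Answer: $312192$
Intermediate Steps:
$C = 344$
$384 \left(C + 469\right) = 384 \left(344 + 469\right) = 384 \cdot 813 = 312192$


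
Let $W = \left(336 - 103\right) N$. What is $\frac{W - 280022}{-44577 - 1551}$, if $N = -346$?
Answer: $\frac{22540}{2883} \approx 7.8182$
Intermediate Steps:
$W = -80618$ ($W = \left(336 - 103\right) \left(-346\right) = 233 \left(-346\right) = -80618$)
$\frac{W - 280022}{-44577 - 1551} = \frac{-80618 - 280022}{-44577 - 1551} = - \frac{360640}{-44577 - 1551} = - \frac{360640}{-46128} = \left(-360640\right) \left(- \frac{1}{46128}\right) = \frac{22540}{2883}$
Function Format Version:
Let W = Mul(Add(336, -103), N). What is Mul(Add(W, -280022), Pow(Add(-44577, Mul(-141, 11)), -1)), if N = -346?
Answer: Rational(22540, 2883) ≈ 7.8182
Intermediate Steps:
W = -80618 (W = Mul(Add(336, -103), -346) = Mul(233, -346) = -80618)
Mul(Add(W, -280022), Pow(Add(-44577, Mul(-141, 11)), -1)) = Mul(Add(-80618, -280022), Pow(Add(-44577, Mul(-141, 11)), -1)) = Mul(-360640, Pow(Add(-44577, -1551), -1)) = Mul(-360640, Pow(-46128, -1)) = Mul(-360640, Rational(-1, 46128)) = Rational(22540, 2883)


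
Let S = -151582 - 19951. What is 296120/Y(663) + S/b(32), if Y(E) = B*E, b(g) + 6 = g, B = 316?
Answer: -690958397/104754 ≈ -6596.0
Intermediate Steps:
b(g) = -6 + g
S = -171533
Y(E) = 316*E
296120/Y(663) + S/b(32) = 296120/((316*663)) - 171533/(-6 + 32) = 296120/209508 - 171533/26 = 296120*(1/209508) - 171533*1/26 = 74030/52377 - 171533/26 = -690958397/104754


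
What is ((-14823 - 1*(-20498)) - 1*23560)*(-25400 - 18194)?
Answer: 779678690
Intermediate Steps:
((-14823 - 1*(-20498)) - 1*23560)*(-25400 - 18194) = ((-14823 + 20498) - 23560)*(-43594) = (5675 - 23560)*(-43594) = -17885*(-43594) = 779678690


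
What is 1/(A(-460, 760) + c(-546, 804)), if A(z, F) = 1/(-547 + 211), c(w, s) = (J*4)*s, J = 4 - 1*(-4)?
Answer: 336/8644607 ≈ 3.8868e-5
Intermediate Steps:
J = 8 (J = 4 + 4 = 8)
c(w, s) = 32*s (c(w, s) = (8*4)*s = 32*s)
A(z, F) = -1/336 (A(z, F) = 1/(-336) = -1/336)
1/(A(-460, 760) + c(-546, 804)) = 1/(-1/336 + 32*804) = 1/(-1/336 + 25728) = 1/(8644607/336) = 336/8644607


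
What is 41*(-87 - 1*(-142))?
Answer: 2255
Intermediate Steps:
41*(-87 - 1*(-142)) = 41*(-87 + 142) = 41*55 = 2255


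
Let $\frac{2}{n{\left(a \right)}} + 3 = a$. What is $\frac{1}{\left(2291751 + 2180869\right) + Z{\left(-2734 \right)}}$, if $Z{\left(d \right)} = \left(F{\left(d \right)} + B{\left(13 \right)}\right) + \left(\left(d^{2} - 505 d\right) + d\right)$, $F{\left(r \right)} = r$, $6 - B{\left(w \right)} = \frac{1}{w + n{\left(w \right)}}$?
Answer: $\frac{66}{879290539} \approx 7.506 \cdot 10^{-8}$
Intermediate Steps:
$n{\left(a \right)} = \frac{2}{-3 + a}$
$B{\left(w \right)} = 6 - \frac{1}{w + \frac{2}{-3 + w}}$
$Z{\left(d \right)} = \frac{391}{66} + d^{2} - 503 d$ ($Z{\left(d \right)} = \left(d + \frac{12 + \left(-1 + 6 \cdot 13\right) \left(-3 + 13\right)}{2 + 13 \left(-3 + 13\right)}\right) + \left(\left(d^{2} - 505 d\right) + d\right) = \left(d + \frac{12 + \left(-1 + 78\right) 10}{2 + 13 \cdot 10}\right) + \left(d^{2} - 504 d\right) = \left(d + \frac{12 + 77 \cdot 10}{2 + 130}\right) + \left(d^{2} - 504 d\right) = \left(d + \frac{12 + 770}{132}\right) + \left(d^{2} - 504 d\right) = \left(d + \frac{1}{132} \cdot 782\right) + \left(d^{2} - 504 d\right) = \left(d + \frac{391}{66}\right) + \left(d^{2} - 504 d\right) = \left(\frac{391}{66} + d\right) + \left(d^{2} - 504 d\right) = \frac{391}{66} + d^{2} - 503 d$)
$\frac{1}{\left(2291751 + 2180869\right) + Z{\left(-2734 \right)}} = \frac{1}{\left(2291751 + 2180869\right) + \left(\frac{391}{66} + \left(-2734\right)^{2} - -1375202\right)} = \frac{1}{4472620 + \left(\frac{391}{66} + 7474756 + 1375202\right)} = \frac{1}{4472620 + \frac{584097619}{66}} = \frac{1}{\frac{879290539}{66}} = \frac{66}{879290539}$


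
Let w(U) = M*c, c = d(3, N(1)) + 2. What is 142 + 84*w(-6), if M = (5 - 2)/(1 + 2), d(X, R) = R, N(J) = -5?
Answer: -110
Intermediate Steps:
M = 1 (M = 3/3 = 3*(⅓) = 1)
c = -3 (c = -5 + 2 = -3)
w(U) = -3 (w(U) = 1*(-3) = -3)
142 + 84*w(-6) = 142 + 84*(-3) = 142 - 252 = -110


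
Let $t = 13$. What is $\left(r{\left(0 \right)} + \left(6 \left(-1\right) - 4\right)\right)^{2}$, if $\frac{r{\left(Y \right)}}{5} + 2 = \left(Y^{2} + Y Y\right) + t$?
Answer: $2025$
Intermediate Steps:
$r{\left(Y \right)} = 55 + 10 Y^{2}$ ($r{\left(Y \right)} = -10 + 5 \left(\left(Y^{2} + Y Y\right) + 13\right) = -10 + 5 \left(\left(Y^{2} + Y^{2}\right) + 13\right) = -10 + 5 \left(2 Y^{2} + 13\right) = -10 + 5 \left(13 + 2 Y^{2}\right) = -10 + \left(65 + 10 Y^{2}\right) = 55 + 10 Y^{2}$)
$\left(r{\left(0 \right)} + \left(6 \left(-1\right) - 4\right)\right)^{2} = \left(\left(55 + 10 \cdot 0^{2}\right) + \left(6 \left(-1\right) - 4\right)\right)^{2} = \left(\left(55 + 10 \cdot 0\right) - 10\right)^{2} = \left(\left(55 + 0\right) - 10\right)^{2} = \left(55 - 10\right)^{2} = 45^{2} = 2025$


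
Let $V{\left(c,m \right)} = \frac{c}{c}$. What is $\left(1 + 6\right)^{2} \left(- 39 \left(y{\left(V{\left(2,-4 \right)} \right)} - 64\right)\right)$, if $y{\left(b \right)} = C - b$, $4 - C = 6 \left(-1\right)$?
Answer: $105105$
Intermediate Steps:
$C = 10$ ($C = 4 - 6 \left(-1\right) = 4 - -6 = 4 + 6 = 10$)
$V{\left(c,m \right)} = 1$
$y{\left(b \right)} = 10 - b$
$\left(1 + 6\right)^{2} \left(- 39 \left(y{\left(V{\left(2,-4 \right)} \right)} - 64\right)\right) = \left(1 + 6\right)^{2} \left(- 39 \left(\left(10 - 1\right) - 64\right)\right) = 7^{2} \left(- 39 \left(\left(10 - 1\right) - 64\right)\right) = 49 \left(- 39 \left(9 - 64\right)\right) = 49 \left(\left(-39\right) \left(-55\right)\right) = 49 \cdot 2145 = 105105$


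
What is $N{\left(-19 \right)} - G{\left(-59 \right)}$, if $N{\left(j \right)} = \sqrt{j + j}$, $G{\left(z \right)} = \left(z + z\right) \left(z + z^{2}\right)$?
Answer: $403796 + i \sqrt{38} \approx 4.038 \cdot 10^{5} + 6.1644 i$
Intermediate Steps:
$G{\left(z \right)} = 2 z \left(z + z^{2}\right)$
$N{\left(j \right)} = \sqrt{2} \sqrt{j}$ ($N{\left(j \right)} = \sqrt{2 j} = \sqrt{2} \sqrt{j}$)
$N{\left(-19 \right)} - G{\left(-59 \right)} = \sqrt{2} \sqrt{-19} - 2 \left(-59\right)^{2} \left(1 - 59\right) = \sqrt{2} i \sqrt{19} - 2 \cdot 3481 \left(-58\right) = i \sqrt{38} - -403796 = i \sqrt{38} + 403796 = 403796 + i \sqrt{38}$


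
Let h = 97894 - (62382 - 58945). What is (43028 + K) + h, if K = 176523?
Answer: 314008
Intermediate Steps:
h = 94457 (h = 97894 - 1*3437 = 97894 - 3437 = 94457)
(43028 + K) + h = (43028 + 176523) + 94457 = 219551 + 94457 = 314008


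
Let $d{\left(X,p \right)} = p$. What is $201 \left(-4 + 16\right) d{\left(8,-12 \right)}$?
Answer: $-28944$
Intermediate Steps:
$201 \left(-4 + 16\right) d{\left(8,-12 \right)} = 201 \left(-4 + 16\right) \left(-12\right) = 201 \cdot 12 \left(-12\right) = 2412 \left(-12\right) = -28944$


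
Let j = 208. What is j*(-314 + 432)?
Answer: 24544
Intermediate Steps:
j*(-314 + 432) = 208*(-314 + 432) = 208*118 = 24544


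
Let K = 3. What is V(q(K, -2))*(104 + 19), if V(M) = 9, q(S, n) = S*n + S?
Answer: 1107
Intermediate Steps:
q(S, n) = S + S*n
V(q(K, -2))*(104 + 19) = 9*(104 + 19) = 9*123 = 1107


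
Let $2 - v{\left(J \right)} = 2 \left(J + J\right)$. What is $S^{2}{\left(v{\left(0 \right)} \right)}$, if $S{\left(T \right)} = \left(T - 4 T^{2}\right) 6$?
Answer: $7056$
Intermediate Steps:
$v{\left(J \right)} = 2 - 4 J$ ($v{\left(J \right)} = 2 - 2 \left(J + J\right) = 2 - 2 \cdot 2 J = 2 - 4 J$)
$S{\left(T \right)} = - 24 T^{2} + 6 T$
$S^{2}{\left(v{\left(0 \right)} \right)} = \left(6 \left(2 - 0\right) \left(1 - 4 \left(2 - 0\right)\right)\right)^{2} = \left(6 \left(2 + 0\right) \left(1 - 4 \left(2 + 0\right)\right)\right)^{2} = \left(6 \cdot 2 \left(1 - 8\right)\right)^{2} = \left(6 \cdot 2 \left(-7\right)\right)^{2} = \left(-84\right)^{2} = 7056$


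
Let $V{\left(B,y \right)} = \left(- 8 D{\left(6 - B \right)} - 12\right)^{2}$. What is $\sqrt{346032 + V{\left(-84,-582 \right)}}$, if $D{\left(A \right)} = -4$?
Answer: $8 \sqrt{5413} \approx 588.58$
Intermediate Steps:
$V{\left(B,y \right)} = 400$ ($V{\left(B,y \right)} = \left(\left(-8\right) \left(-4\right) - 12\right)^{2} = \left(32 - 12\right)^{2} = 20^{2} = 400$)
$\sqrt{346032 + V{\left(-84,-582 \right)}} = \sqrt{346032 + 400} = \sqrt{346432} = 8 \sqrt{5413}$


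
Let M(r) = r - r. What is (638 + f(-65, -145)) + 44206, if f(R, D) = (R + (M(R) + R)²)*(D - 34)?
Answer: -699796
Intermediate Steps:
M(r) = 0
f(R, D) = (-34 + D)*(R + R²) (f(R, D) = (R + (0 + R)²)*(D - 34) = (R + R²)*(-34 + D) = (-34 + D)*(R + R²))
(638 + f(-65, -145)) + 44206 = (638 - 65*(-34 - 145 - 34*(-65) - 145*(-65))) + 44206 = (638 - 65*(-34 - 145 + 2210 + 9425)) + 44206 = (638 - 65*11456) + 44206 = (638 - 744640) + 44206 = -744002 + 44206 = -699796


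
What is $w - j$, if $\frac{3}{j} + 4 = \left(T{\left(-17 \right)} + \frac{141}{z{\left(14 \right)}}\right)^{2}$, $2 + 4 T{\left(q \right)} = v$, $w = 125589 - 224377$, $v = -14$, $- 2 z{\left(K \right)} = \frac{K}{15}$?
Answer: $- \frac{151219829837}{1530751} \approx -98788.0$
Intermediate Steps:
$z{\left(K \right)} = - \frac{K}{30}$ ($z{\left(K \right)} = - \frac{K \frac{1}{15}}{2} = - \frac{\frac{1}{15} K}{2} = - \frac{K}{30}$)
$w = -98788$ ($w = 125589 - 224377 = -98788$)
$T{\left(q \right)} = -4$ ($T{\left(q \right)} = - \frac{1}{2} + \frac{1}{4} \left(-14\right) = - \frac{1}{2} - \frac{7}{2} = -4$)
$j = \frac{49}{1530751}$ ($j = \frac{3}{-4 + \left(-4 + \frac{141}{\left(- \frac{1}{30}\right) 14}\right)^{2}} = \frac{3}{-4 + \left(-4 + \frac{141}{- \frac{7}{15}}\right)^{2}} = \frac{3}{-4 + \left(-4 + 141 \left(- \frac{15}{7}\right)\right)^{2}} = \frac{3}{-4 + \left(-4 - \frac{2115}{7}\right)^{2}} = \frac{3}{-4 + \left(- \frac{2143}{7}\right)^{2}} = \frac{3}{-4 + \frac{4592449}{49}} = \frac{3}{\frac{4592253}{49}} = 3 \cdot \frac{49}{4592253} = \frac{49}{1530751} \approx 3.201 \cdot 10^{-5}$)
$w - j = -98788 - \frac{49}{1530751} = - \frac{151219829837}{1530751}$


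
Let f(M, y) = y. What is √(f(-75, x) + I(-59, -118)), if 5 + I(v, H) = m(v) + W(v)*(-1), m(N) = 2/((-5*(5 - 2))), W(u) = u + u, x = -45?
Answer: √15270/15 ≈ 8.2381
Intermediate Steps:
W(u) = 2*u
m(N) = -2/15 (m(N) = 2/((-5*3)) = 2/(-15) = 2*(-1/15) = -2/15)
I(v, H) = -77/15 - 2*v (I(v, H) = -5 + (-2/15 + (2*v)*(-1)) = -5 + (-2/15 - 2*v) = -77/15 - 2*v)
√(f(-75, x) + I(-59, -118)) = √(-45 + (-77/15 - 2*(-59))) = √(-45 + (-77/15 + 118)) = √(-45 + 1693/15) = √(1018/15) = √15270/15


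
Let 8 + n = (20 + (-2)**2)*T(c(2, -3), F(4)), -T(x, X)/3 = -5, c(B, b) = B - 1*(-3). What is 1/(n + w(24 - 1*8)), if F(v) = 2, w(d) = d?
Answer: 1/368 ≈ 0.0027174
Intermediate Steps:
c(B, b) = 3 + B (c(B, b) = B + 3 = 3 + B)
T(x, X) = 15 (T(x, X) = -3*(-5) = 15)
n = 352 (n = -8 + (20 + (-2)**2)*15 = -8 + (20 + 4)*15 = -8 + 24*15 = -8 + 360 = 352)
1/(n + w(24 - 1*8)) = 1/(352 + (24 - 1*8)) = 1/(352 + (24 - 8)) = 1/(352 + 16) = 1/368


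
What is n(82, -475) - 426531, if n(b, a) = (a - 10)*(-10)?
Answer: -421681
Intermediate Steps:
n(b, a) = 100 - 10*a (n(b, a) = (-10 + a)*(-10) = 100 - 10*a)
n(82, -475) - 426531 = (100 - 10*(-475)) - 426531 = (100 + 4750) - 426531 = 4850 - 426531 = -421681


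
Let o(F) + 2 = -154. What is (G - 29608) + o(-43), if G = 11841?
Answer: -17923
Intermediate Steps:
o(F) = -156 (o(F) = -2 - 154 = -156)
(G - 29608) + o(-43) = (11841 - 29608) - 156 = -17767 - 156 = -17923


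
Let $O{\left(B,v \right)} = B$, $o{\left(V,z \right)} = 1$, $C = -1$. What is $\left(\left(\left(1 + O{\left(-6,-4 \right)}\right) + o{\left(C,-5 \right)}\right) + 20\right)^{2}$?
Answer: $256$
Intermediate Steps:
$\left(\left(\left(1 + O{\left(-6,-4 \right)}\right) + o{\left(C,-5 \right)}\right) + 20\right)^{2} = \left(\left(\left(1 - 6\right) + 1\right) + 20\right)^{2} = \left(\left(-5 + 1\right) + 20\right)^{2} = \left(-4 + 20\right)^{2} = 16^{2} = 256$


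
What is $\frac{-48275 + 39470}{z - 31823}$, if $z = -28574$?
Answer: $\frac{8805}{60397} \approx 0.14579$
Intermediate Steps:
$\frac{-48275 + 39470}{z - 31823} = \frac{-48275 + 39470}{-28574 - 31823} = - \frac{8805}{-60397} = \left(-8805\right) \left(- \frac{1}{60397}\right) = \frac{8805}{60397}$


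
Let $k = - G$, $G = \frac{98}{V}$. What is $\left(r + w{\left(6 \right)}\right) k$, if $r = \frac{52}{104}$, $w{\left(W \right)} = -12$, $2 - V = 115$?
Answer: $- \frac{1127}{113} \approx -9.9734$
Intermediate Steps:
$V = -113$ ($V = 2 - 115 = -113$)
$G = - \frac{98}{113}$ ($G = \frac{98}{-113} = 98 \left(- \frac{1}{113}\right) = - \frac{98}{113} \approx -0.86726$)
$r = \frac{1}{2}$ ($r = 52 \cdot \frac{1}{104} = \frac{1}{2} \approx 0.5$)
$k = \frac{98}{113}$ ($k = \left(-1\right) \left(- \frac{98}{113}\right) = \frac{98}{113} \approx 0.86726$)
$\left(r + w{\left(6 \right)}\right) k = \left(\frac{1}{2} - 12\right) \frac{98}{113} = \left(- \frac{23}{2}\right) \frac{98}{113} = - \frac{1127}{113}$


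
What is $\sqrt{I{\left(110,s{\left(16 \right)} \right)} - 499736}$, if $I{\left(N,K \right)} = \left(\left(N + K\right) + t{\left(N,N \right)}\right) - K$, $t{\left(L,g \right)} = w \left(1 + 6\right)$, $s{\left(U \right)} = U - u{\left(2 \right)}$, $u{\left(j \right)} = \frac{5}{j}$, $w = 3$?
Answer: $i \sqrt{499605} \approx 706.83 i$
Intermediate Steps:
$s{\left(U \right)} = - \frac{5}{2} + U$ ($s{\left(U \right)} = U - \frac{5}{2} = - \frac{5}{2} + U$)
$t{\left(L,g \right)} = 21$ ($t{\left(L,g \right)} = 3 \left(1 + 6\right) = 3 \cdot 7 = 21$)
$I{\left(N,K \right)} = 21 + N$ ($I{\left(N,K \right)} = \left(\left(N + K\right) + 21\right) - K = \left(\left(K + N\right) + 21\right) - K = \left(21 + K + N\right) - K = 21 + N$)
$\sqrt{I{\left(110,s{\left(16 \right)} \right)} - 499736} = \sqrt{\left(21 + 110\right) - 499736} = \sqrt{131 - 499736} = \sqrt{-499605} = i \sqrt{499605}$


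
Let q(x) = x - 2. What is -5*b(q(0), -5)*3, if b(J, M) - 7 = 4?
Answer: -165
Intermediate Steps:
q(x) = -2 + x
b(J, M) = 11 (b(J, M) = 7 + 4 = 11)
-5*b(q(0), -5)*3 = -5*11*3 = -55*3 = -165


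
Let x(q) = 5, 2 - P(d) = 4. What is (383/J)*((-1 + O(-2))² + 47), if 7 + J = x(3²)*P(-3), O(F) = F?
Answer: -21448/17 ≈ -1261.6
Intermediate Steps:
P(d) = -2 (P(d) = 2 - 1*4 = 2 - 4 = -2)
J = -17 (J = -7 + 5*(-2) = -7 - 10 = -17)
(383/J)*((-1 + O(-2))² + 47) = (383/(-17))*((-1 - 2)² + 47) = (383*(-1/17))*((-3)² + 47) = -383*(9 + 47)/17 = -383/17*56 = -21448/17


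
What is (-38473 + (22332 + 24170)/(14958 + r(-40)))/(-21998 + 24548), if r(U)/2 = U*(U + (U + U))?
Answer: -236193358/15655725 ≈ -15.087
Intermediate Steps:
r(U) = 6*U**2 (r(U) = 2*(U*(U + (U + U))) = 2*(U*(U + 2*U)) = 2*(U*(3*U)) = 2*(3*U**2) = 6*U**2)
(-38473 + (22332 + 24170)/(14958 + r(-40)))/(-21998 + 24548) = (-38473 + (22332 + 24170)/(14958 + 6*(-40)**2))/(-21998 + 24548) = (-38473 + 46502/(14958 + 6*1600))/2550 = (-38473 + 46502/(14958 + 9600))*(1/2550) = (-38473 + 46502/24558)*(1/2550) = (-38473 + 46502*(1/24558))*(1/2550) = (-38473 + 23251/12279)*(1/2550) = -472386716/12279*1/2550 = -236193358/15655725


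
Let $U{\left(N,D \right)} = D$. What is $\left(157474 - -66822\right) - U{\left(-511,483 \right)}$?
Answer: $223813$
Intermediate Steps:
$\left(157474 - -66822\right) - U{\left(-511,483 \right)} = \left(157474 - -66822\right) - 483 = \left(157474 + 66822\right) - 483 = 224296 - 483 = 223813$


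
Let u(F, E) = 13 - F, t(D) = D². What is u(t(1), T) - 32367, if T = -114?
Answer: -32355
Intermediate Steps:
u(t(1), T) - 32367 = (13 - 1*1²) - 32367 = (13 - 1*1) - 32367 = (13 - 1) - 32367 = 12 - 32367 = -32355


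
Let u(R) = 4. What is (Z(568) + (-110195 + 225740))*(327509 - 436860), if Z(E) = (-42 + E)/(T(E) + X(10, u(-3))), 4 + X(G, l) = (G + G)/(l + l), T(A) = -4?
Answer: -12624503363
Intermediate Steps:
X(G, l) = -4 + G/l (X(G, l) = -4 + (G + G)/(l + l) = -4 + (2*G)/((2*l)) = -4 + (2*G)*(1/(2*l)) = -4 + G/l)
Z(E) = 84/11 - 2*E/11 (Z(E) = (-42 + E)/(-4 + (-4 + 10/4)) = (-42 + E)/(-4 + (-4 + 10*(1/4))) = (-42 + E)/(-4 + (-4 + 5/2)) = (-42 + E)/(-4 - 3/2) = (-42 + E)/(-11/2) = (-42 + E)*(-2/11) = 84/11 - 2*E/11)
(Z(568) + (-110195 + 225740))*(327509 - 436860) = ((84/11 - 2/11*568) + (-110195 + 225740))*(327509 - 436860) = ((84/11 - 1136/11) + 115545)*(-109351) = (-1052/11 + 115545)*(-109351) = (1269943/11)*(-109351) = -12624503363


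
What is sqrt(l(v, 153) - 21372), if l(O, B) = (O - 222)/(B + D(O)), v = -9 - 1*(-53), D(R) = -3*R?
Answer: I*sqrt(9428790)/21 ≈ 146.22*I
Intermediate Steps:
v = 44 (v = -9 + 53 = 44)
l(O, B) = (-222 + O)/(B - 3*O) (l(O, B) = (O - 222)/(B - 3*O) = (-222 + O)/(B - 3*O))
sqrt(l(v, 153) - 21372) = sqrt((-222 + 44)/(153 - 3*44) - 21372) = sqrt(-178/(153 - 132) - 21372) = sqrt(-178/21 - 21372) = sqrt(-448990/21) = I*sqrt(9428790)/21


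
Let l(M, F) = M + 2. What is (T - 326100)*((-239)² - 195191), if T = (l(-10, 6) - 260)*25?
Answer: 45949696000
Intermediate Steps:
l(M, F) = 2 + M
T = -6700 (T = ((2 - 10) - 260)*25 = (-8 - 260)*25 = -268*25 = -6700)
(T - 326100)*((-239)² - 195191) = (-6700 - 326100)*((-239)² - 195191) = -332800*(57121 - 195191) = -332800*(-138070) = 45949696000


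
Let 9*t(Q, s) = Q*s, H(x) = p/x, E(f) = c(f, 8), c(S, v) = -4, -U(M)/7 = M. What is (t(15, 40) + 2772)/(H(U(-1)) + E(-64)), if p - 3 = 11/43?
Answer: -91547/114 ≈ -803.04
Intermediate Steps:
U(M) = -7*M
E(f) = -4
p = 140/43 (p = 3 + 11/43 = 140/43 ≈ 3.2558)
H(x) = 140/(43*x)
t(Q, s) = Q*s/9 (t(Q, s) = (Q*s)/9 = Q*s/9)
(t(15, 40) + 2772)/(H(U(-1)) + E(-64)) = ((⅑)*15*40 + 2772)/(140/(43*((-7*(-1)))) - 4) = (200/3 + 2772)/((140/43)/7 - 4) = 8516/(3*((140/43)*(⅐) - 4)) = 8516/(3*(20/43 - 4)) = 8516/(3*(-152/43)) = (8516/3)*(-43/152) = -91547/114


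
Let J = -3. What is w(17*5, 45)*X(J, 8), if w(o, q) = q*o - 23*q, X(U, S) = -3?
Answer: -8370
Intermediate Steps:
w(o, q) = -23*q + o*q (w(o, q) = o*q - 23*q = -23*q + o*q)
w(17*5, 45)*X(J, 8) = (45*(-23 + 17*5))*(-3) = (45*(-23 + 85))*(-3) = (45*62)*(-3) = 2790*(-3) = -8370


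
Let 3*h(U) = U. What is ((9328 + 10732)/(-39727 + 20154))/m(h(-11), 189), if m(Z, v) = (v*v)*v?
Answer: -20060/132142588137 ≈ -1.5181e-7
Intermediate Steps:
h(U) = U/3
m(Z, v) = v**3 (m(Z, v) = v**2*v = v**3)
((9328 + 10732)/(-39727 + 20154))/m(h(-11), 189) = ((9328 + 10732)/(-39727 + 20154))/(189**3) = (20060/(-19573))/6751269 = (20060*(-1/19573))*(1/6751269) = -20060/19573*1/6751269 = -20060/132142588137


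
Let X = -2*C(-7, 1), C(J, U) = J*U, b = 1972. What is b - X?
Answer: 1958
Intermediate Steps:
X = 14 (X = -(-14) = -2*(-7) = 14)
b - X = 1972 - 1*14 = 1972 - 14 = 1958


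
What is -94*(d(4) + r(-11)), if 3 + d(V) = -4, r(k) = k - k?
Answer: 658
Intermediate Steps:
r(k) = 0
d(V) = -7 (d(V) = -3 - 4 = -7)
-94*(d(4) + r(-11)) = -94*(-7 + 0) = -94*(-7) = 658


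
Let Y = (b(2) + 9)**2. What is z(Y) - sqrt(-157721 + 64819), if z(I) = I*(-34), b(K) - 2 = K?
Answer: -5746 - I*sqrt(92902) ≈ -5746.0 - 304.8*I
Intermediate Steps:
b(K) = 2 + K
Y = 169 (Y = ((2 + 2) + 9)**2 = (4 + 9)**2 = 13**2 = 169)
z(I) = -34*I
z(Y) - sqrt(-157721 + 64819) = -34*169 - sqrt(-157721 + 64819) = -5746 - sqrt(-92902) = -5746 - I*sqrt(92902)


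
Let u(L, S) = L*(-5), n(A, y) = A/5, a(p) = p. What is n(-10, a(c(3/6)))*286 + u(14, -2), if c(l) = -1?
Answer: -642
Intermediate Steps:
n(A, y) = A/5 (n(A, y) = A*(⅕) = A/5)
u(L, S) = -5*L
n(-10, a(c(3/6)))*286 + u(14, -2) = ((⅕)*(-10))*286 - 5*14 = -2*286 - 70 = -572 - 70 = -642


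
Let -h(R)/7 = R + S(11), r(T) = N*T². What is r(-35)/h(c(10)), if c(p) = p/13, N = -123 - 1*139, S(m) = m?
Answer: 596050/153 ≈ 3895.8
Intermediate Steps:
N = -262 (N = -123 - 139 = -262)
c(p) = p/13 (c(p) = p*(1/13) = p/13)
r(T) = -262*T²
h(R) = -77 - 7*R (h(R) = -7*(R + 11) = -7*(11 + R) = -77 - 7*R)
r(-35)/h(c(10)) = (-262*(-35)²)/(-77 - 7*10/13) = (-262*1225)/(-77 - 7*10/13) = -320950/(-77 - 70/13) = -320950/(-1071/13) = -320950*(-13/1071) = 596050/153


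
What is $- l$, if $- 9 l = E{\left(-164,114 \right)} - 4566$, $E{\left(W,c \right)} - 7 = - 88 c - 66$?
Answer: $- \frac{14657}{9} \approx -1628.6$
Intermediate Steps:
$E{\left(W,c \right)} = -59 - 88 c$ ($E{\left(W,c \right)} = 7 - \left(66 + 88 c\right) = -59 - 88 c$)
$l = \frac{14657}{9}$ ($l = - \frac{\left(-59 - 10032\right) - 4566}{9} = - \frac{-10091 - 4566}{9} = \left(- \frac{1}{9}\right) \left(-14657\right) = \frac{14657}{9} \approx 1628.6$)
$- l = \left(-1\right) \frac{14657}{9} = - \frac{14657}{9}$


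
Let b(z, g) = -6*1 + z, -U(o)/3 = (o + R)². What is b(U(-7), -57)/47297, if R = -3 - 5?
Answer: -681/47297 ≈ -0.014398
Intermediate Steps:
R = -8
U(o) = -3*(-8 + o)² (U(o) = -3*(o - 8)² = -3*(-8 + o)²)
b(z, g) = -6 + z
b(U(-7), -57)/47297 = (-6 - 3*(-8 - 7)²)/47297 = (-6 - 3*(-15)²)*(1/47297) = (-6 - 3*225)*(1/47297) = (-6 - 675)*(1/47297) = -681*1/47297 = -681/47297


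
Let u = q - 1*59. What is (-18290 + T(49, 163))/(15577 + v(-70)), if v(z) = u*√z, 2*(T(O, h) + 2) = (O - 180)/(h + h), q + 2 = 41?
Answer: -185779324155/158221445708 - 59632575*I*√70/39555361427 ≈ -1.1742 - 0.012613*I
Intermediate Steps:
q = 39 (q = -2 + 41 = 39)
u = -20 (u = 39 - 1*59 = 39 - 59 = -20)
T(O, h) = -2 + (-180 + O)/(4*h) (T(O, h) = -2 + ((O - 180)/(h + h))/2 = -2 + ((-180 + O)/((2*h)))/2 = -2 + ((-180 + O)*(1/(2*h)))/2 = -2 + ((-180 + O)/(2*h))/2 = -2 + (-180 + O)/(4*h))
v(z) = -20*√z
(-18290 + T(49, 163))/(15577 + v(-70)) = (-18290 + (¼)*(-180 + 49 - 8*163)/163)/(15577 - 20*I*√70) = (-18290 + (¼)*(1/163)*(-180 + 49 - 1304))/(15577 - 20*I*√70) = (-18290 + (¼)*(1/163)*(-1435))/(15577 - 20*I*√70) = (-18290 - 1435/652)/(15577 - 20*I*√70) = -11926515/(652*(15577 - 20*I*√70))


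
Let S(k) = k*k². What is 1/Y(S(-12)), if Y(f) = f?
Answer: -1/1728 ≈ -0.00057870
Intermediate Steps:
S(k) = k³
1/Y(S(-12)) = 1/((-12)³) = 1/(-1728) = -1/1728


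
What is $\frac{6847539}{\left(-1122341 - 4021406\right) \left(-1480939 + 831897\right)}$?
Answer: $\frac{6847539}{3338507840374} \approx 2.0511 \cdot 10^{-6}$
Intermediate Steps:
$\frac{6847539}{\left(-1122341 - 4021406\right) \left(-1480939 + 831897\right)} = \frac{6847539}{\left(-5143747\right) \left(-649042\right)} = \frac{6847539}{3338507840374}$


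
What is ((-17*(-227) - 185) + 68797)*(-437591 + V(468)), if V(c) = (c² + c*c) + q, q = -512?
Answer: -3985905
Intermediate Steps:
V(c) = -512 + 2*c² (V(c) = (c² + c*c) - 512 = (c² + c²) - 512 = 2*c² - 512 = -512 + 2*c²)
((-17*(-227) - 185) + 68797)*(-437591 + V(468)) = ((-17*(-227) - 185) + 68797)*(-437591 + (-512 + 2*468²)) = ((3859 - 185) + 68797)*(-437591 + (-512 + 2*219024)) = (3674 + 68797)*(-437591 + (-512 + 438048)) = 72471*(-437591 + 437536) = 72471*(-55) = -3985905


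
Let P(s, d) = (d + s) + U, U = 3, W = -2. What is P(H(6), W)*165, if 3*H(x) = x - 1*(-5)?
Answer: 770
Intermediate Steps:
H(x) = 5/3 + x/3 (H(x) = (x - 1*(-5))/3 = (x + 5)/3 = (5 + x)/3 = 5/3 + x/3)
P(s, d) = 3 + d + s (P(s, d) = (d + s) + 3 = 3 + d + s)
P(H(6), W)*165 = (3 - 2 + (5/3 + (⅓)*6))*165 = (3 - 2 + (5/3 + 2))*165 = (3 - 2 + 11/3)*165 = (14/3)*165 = 770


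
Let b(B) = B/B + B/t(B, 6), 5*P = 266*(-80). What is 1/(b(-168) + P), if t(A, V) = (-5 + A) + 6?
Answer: -167/710417 ≈ -0.00023507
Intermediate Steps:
t(A, V) = 1 + A
P = -4256 (P = (266*(-80))/5 = (1/5)*(-21280) = -4256)
b(B) = 1 + B/(1 + B) (b(B) = B/B + B/(1 + B) = 1 + B/(1 + B))
1/(b(-168) + P) = 1/((1 + 2*(-168))/(1 - 168) - 4256) = 1/((1 - 336)/(-167) - 4256) = 1/(-1/167*(-335) - 4256) = 1/(335/167 - 4256) = 1/(-710417/167) = -167/710417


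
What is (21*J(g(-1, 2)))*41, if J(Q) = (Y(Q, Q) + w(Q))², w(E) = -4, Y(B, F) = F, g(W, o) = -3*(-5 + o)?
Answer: 21525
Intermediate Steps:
g(W, o) = 15 - 3*o
J(Q) = (-4 + Q)² (J(Q) = (Q - 4)² = (-4 + Q)²)
(21*J(g(-1, 2)))*41 = (21*(-4 + (15 - 3*2))²)*41 = (21*(-4 + (15 - 6))²)*41 = (21*(-4 + 9)²)*41 = (21*5²)*41 = (21*25)*41 = 525*41 = 21525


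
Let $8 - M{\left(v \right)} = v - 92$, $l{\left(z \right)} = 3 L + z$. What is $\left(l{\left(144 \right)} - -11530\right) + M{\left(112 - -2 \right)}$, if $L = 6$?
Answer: $11678$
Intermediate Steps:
$l{\left(z \right)} = 18 + z$ ($l{\left(z \right)} = 3 \cdot 6 + z = 18 + z$)
$M{\left(v \right)} = 100 - v$ ($M{\left(v \right)} = 8 - \left(v - 92\right) = 8 - \left(-92 + v\right) = 100 - v$)
$\left(l{\left(144 \right)} - -11530\right) + M{\left(112 - -2 \right)} = \left(\left(18 + 144\right) - -11530\right) + \left(100 - \left(112 - -2\right)\right) = \left(162 + 11530\right) + \left(100 - \left(112 + 2\right)\right) = 11692 + \left(100 - 114\right) = 11692 - 14 = 11678$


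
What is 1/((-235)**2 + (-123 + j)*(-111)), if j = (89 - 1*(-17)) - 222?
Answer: 1/81754 ≈ 1.2232e-5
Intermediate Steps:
j = -116 (j = (89 + 17) - 222 = 106 - 222 = -116)
1/((-235)**2 + (-123 + j)*(-111)) = 1/((-235)**2 + (-123 - 116)*(-111)) = 1/(55225 - 239*(-111)) = 1/(55225 + 26529) = 1/81754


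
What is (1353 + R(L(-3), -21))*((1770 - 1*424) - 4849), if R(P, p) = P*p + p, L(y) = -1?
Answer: -4739559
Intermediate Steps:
R(P, p) = p + P*p
(1353 + R(L(-3), -21))*((1770 - 1*424) - 4849) = (1353 - 21*(1 - 1))*((1770 - 1*424) - 4849) = (1353 - 21*0)*((1770 - 424) - 4849) = (1353 + 0)*(1346 - 4849) = 1353*(-3503) = -4739559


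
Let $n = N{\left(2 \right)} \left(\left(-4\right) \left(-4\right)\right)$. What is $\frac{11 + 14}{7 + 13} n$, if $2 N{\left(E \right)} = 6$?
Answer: $60$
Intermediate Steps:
$N{\left(E \right)} = 3$ ($N{\left(E \right)} = \frac{1}{2} \cdot 6 = 3$)
$n = 48$ ($n = 3 \left(\left(-4\right) \left(-4\right)\right) = 3 \cdot 16 = 48$)
$\frac{11 + 14}{7 + 13} n = \frac{11 + 14}{7 + 13} \cdot 48 = \frac{25}{20} \cdot 48 = 25 \cdot \frac{1}{20} \cdot 48 = \frac{5}{4} \cdot 48 = 60$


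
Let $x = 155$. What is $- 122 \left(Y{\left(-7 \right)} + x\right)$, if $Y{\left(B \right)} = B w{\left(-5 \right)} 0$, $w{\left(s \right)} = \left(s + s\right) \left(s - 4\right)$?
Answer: $-18910$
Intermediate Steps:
$w{\left(s \right)} = 2 s \left(-4 + s\right)$
$Y{\left(B \right)} = 0$ ($Y{\left(B \right)} = B 2 \left(-5\right) \left(-4 - 5\right) 0 = B 2 \left(-5\right) \left(-9\right) 0 = B 90 \cdot 0 = 90 B 0 = 0$)
$- 122 \left(Y{\left(-7 \right)} + x\right) = - 122 \left(0 + 155\right) = \left(-122\right) 155 = -18910$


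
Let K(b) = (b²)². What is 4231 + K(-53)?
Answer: 7894712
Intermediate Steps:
K(b) = b⁴
4231 + K(-53) = 4231 + (-53)⁴ = 4231 + 7890481 = 7894712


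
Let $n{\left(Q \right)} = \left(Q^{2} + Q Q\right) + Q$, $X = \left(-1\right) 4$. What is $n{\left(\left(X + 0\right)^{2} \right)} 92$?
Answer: $48576$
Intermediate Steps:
$X = -4$
$n{\left(Q \right)} = Q + 2 Q^{2}$ ($n{\left(Q \right)} = \left(Q^{2} + Q^{2}\right) + Q = 2 Q^{2} + Q = Q + 2 Q^{2}$)
$n{\left(\left(X + 0\right)^{2} \right)} 92 = \left(-4 + 0\right)^{2} \left(1 + 2 \left(-4 + 0\right)^{2}\right) 92 = \left(-4\right)^{2} \left(1 + 2 \left(-4\right)^{2}\right) 92 = 16 \left(1 + 2 \cdot 16\right) 92 = 16 \left(1 + 32\right) 92 = 16 \cdot 33 \cdot 92 = 528 \cdot 92 = 48576$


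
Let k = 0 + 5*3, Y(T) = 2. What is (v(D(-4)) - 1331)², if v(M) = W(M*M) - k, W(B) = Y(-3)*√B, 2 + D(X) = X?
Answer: 1779556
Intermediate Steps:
D(X) = -2 + X
k = 15 (k = 0 + 15 = 15)
W(B) = 2*√B
v(M) = -15 + 2*√(M²) (v(M) = 2*√(M*M) - 1*15 = 2*√(M²) - 15 = -15 + 2*√(M²))
(v(D(-4)) - 1331)² = ((-15 + 2*√((-2 - 4)²)) - 1331)² = ((-15 + 2*√((-6)²)) - 1331)² = ((-15 + 2*√36) - 1331)² = ((-15 + 2*6) - 1331)² = ((-15 + 12) - 1331)² = (-3 - 1331)² = (-1334)² = 1779556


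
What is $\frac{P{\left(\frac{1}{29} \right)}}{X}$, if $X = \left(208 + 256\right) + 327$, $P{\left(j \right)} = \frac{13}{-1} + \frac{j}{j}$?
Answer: $- \frac{12}{791} \approx -0.015171$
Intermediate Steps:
$P{\left(j \right)} = -12$ ($P{\left(j \right)} = 13 \left(-1\right) + 1 = -13 + 1 = -12$)
$X = 791$ ($X = 464 + 327 = 791$)
$\frac{P{\left(\frac{1}{29} \right)}}{X} = - \frac{12}{791}$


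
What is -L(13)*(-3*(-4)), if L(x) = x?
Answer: -156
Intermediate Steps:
-L(13)*(-3*(-4)) = -13*(-3*(-4)) = -13*12 = -1*156 = -156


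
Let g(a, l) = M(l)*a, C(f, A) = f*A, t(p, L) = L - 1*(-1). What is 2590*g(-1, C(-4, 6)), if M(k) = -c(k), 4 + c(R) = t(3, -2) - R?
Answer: 49210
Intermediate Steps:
t(p, L) = 1 + L (t(p, L) = L + 1 = 1 + L)
C(f, A) = A*f
c(R) = -5 - R (c(R) = -4 + ((1 - 2) - R) = -4 + (-1 - R) = -5 - R)
M(k) = 5 + k (M(k) = -(-5 - k) = 5 + k)
g(a, l) = a*(5 + l) (g(a, l) = (5 + l)*a = a*(5 + l))
2590*g(-1, C(-4, 6)) = 2590*(-(5 + 6*(-4))) = 2590*(-(5 - 24)) = 2590*(-1*(-19)) = 2590*19 = 49210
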